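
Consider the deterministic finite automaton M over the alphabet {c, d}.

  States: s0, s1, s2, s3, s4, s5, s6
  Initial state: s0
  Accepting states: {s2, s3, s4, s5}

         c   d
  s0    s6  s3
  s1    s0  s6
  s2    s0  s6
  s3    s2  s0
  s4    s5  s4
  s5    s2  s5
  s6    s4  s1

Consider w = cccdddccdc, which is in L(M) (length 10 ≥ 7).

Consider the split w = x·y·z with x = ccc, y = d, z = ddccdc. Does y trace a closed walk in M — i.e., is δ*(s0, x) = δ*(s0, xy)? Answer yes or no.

yes

Run of M on the first 4 characters of w = c c c d:
  step 0: s0  (start)
  step 1: s6  (read c: s0→s6)
  step 2: s4  (read c: s6→s4)
  step 3: s5  (read c: s4→s5)
  step 4: s5  (read d: s5→s5)

After x (step 3): s5. After xy (step 4): s5.
They match, so y = d drives M around a cycle from s5 back to itself; pumping y any number of times keeps M in s5 before reading z, and xyⁱz ∈ L(M) for every i ≥ 0.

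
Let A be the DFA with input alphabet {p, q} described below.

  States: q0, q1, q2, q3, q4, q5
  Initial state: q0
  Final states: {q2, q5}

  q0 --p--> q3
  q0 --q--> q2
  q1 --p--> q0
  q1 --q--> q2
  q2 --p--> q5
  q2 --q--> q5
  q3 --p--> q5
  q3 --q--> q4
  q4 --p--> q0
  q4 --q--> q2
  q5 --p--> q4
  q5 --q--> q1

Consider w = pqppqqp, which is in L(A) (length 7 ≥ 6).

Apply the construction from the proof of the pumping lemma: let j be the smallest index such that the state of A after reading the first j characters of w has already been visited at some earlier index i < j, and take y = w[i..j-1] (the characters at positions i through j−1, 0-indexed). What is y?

Run of A on w = p q p p q q p:
  step 0: q0  (start)
  step 1: q3  (read p: q0→q3)
  step 2: q4  (read q: q3→q4)
  step 3: q0  (read p: q4→q0)   ← first repeat (q0 seen earlier)
  step 4: q3  (read p: q0→q3)
  step 5: q4  (read q: q3→q4)
  step 6: q2  (read q: q4→q2)
  step 7: q5  (read p: q2→q5)

So i = 0, j = 3, giving x = w[0:0] = ε, y = w[0:3] = pqp, z = w[3:7] = pqqp.
Check: |xy| = 3 ≤ 6 and |y| = 3 ≥ 1. Reading y takes A from q0 back to q0, so every xyⁱz is accepted.

pqp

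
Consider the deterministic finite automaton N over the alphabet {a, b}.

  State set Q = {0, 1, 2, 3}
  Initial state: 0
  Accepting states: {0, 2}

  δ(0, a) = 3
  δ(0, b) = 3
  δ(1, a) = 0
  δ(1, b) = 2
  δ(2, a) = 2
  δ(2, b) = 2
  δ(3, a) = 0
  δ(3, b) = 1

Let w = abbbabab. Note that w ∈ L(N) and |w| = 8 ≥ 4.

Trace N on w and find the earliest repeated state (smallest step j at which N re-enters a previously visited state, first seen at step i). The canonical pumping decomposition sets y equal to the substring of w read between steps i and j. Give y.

b

State sequence: 0 -a-> 3 -b-> 1 -b-> 2 -b-> 2 -a-> 2 -b-> 2 -a-> 2 -b-> 2
First repeat at step 4: 2 was already visited.

So i = 3, j = 4, giving x = w[0:3] = abb, y = w[3:4] = b, z = w[4:8] = abab.
Check: |xy| = 4 ≤ 4 and |y| = 1 ≥ 1. Reading y takes N from 2 back to 2, so every xyⁱz is accepted.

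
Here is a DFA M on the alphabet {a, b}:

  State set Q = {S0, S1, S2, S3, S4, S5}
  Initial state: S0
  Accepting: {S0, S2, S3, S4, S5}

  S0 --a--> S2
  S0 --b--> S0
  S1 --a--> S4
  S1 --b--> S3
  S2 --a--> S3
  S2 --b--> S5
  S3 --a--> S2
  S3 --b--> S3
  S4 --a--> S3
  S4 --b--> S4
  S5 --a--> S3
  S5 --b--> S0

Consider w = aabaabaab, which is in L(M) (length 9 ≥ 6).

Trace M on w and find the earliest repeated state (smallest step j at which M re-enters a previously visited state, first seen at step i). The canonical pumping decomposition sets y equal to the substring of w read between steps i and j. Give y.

b

Run of M on w = a a b a a b a a b:
  step 0: S0  (start)
  step 1: S2  (read a: S0→S2)
  step 2: S3  (read a: S2→S3)
  step 3: S3  (read b: S3→S3)   ← first repeat (S3 seen earlier)
  step 4: S2  (read a: S3→S2)
  step 5: S3  (read a: S2→S3)
  step 6: S3  (read b: S3→S3)
  step 7: S2  (read a: S3→S2)
  step 8: S3  (read a: S2→S3)
  step 9: S3  (read b: S3→S3)

So i = 2, j = 3, giving x = w[0:2] = aa, y = w[2:3] = b, z = w[3:9] = aabaab.
Check: |xy| = 3 ≤ 6 and |y| = 1 ≥ 1. Reading y takes M from S3 back to S3, so every xyⁱz is accepted.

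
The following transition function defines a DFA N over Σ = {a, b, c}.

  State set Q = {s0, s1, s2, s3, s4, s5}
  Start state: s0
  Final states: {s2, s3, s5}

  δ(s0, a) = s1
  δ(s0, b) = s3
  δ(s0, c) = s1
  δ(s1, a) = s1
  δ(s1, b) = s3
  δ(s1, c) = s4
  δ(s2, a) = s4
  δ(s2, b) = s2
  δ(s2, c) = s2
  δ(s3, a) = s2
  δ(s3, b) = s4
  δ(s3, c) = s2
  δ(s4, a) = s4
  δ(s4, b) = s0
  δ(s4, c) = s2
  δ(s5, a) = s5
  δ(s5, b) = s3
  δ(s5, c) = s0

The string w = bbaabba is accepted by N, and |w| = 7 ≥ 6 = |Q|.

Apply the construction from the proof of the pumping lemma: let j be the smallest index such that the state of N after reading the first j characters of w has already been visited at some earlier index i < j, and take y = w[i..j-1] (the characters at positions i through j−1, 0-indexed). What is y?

State sequence: s0 -b-> s3 -b-> s4 -a-> s4 -a-> s4 -b-> s0 -b-> s3 -a-> s2
First repeat at step 3: s4 was already visited.

So i = 2, j = 3, giving x = w[0:2] = bb, y = w[2:3] = a, z = w[3:7] = abba.
Check: |xy| = 3 ≤ 6 and |y| = 1 ≥ 1. Reading y takes N from s4 back to s4, so every xyⁱz is accepted.
The DFA has 6 states, so the proof of the pumping lemma guarantees a repeated state among the first 6+1 visited; the segment between the two visits is the pumpable y.

a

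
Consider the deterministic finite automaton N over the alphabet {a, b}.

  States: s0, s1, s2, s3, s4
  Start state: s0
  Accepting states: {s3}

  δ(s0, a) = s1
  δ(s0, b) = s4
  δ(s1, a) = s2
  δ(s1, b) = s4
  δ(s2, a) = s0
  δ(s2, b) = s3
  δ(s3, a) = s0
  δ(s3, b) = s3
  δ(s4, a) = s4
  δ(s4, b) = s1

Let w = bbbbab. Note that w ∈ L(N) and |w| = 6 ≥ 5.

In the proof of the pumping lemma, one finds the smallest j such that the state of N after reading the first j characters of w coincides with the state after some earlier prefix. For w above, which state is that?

State sequence: s0 -b-> s4 -b-> s1 -b-> s4 -b-> s1 -a-> s2 -b-> s3
First repeat at step 3: s4 was already visited.

The earliest repeat is at step j = 3: N is in s4, which it already visited at step i = 1.
The DFA has 5 states, so the proof of the pumping lemma guarantees a repeated state among the first 5+1 visited; the segment between the two visits is the pumpable y.

s4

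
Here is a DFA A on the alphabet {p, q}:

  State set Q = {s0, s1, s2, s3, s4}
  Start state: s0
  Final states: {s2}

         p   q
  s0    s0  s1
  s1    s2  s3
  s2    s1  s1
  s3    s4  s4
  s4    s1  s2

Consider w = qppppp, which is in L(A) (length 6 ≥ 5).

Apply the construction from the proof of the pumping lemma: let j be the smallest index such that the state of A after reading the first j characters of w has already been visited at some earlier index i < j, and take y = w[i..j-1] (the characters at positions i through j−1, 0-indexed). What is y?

State sequence: s0 -q-> s1 -p-> s2 -p-> s1 -p-> s2 -p-> s1 -p-> s2
First repeat at step 3: s1 was already visited.

So i = 1, j = 3, giving x = w[0:1] = q, y = w[1:3] = pp, z = w[3:6] = ppp.
Check: |xy| = 3 ≤ 5 and |y| = 2 ≥ 1. Reading y takes A from s1 back to s1, so every xyⁱz is accepted.
Since A has 5 states, any run of length ≥ 5 visits 5+1 states, so by pigeonhole some state repeats within the first 5 steps — that repeat gives the pumpable loop.

pp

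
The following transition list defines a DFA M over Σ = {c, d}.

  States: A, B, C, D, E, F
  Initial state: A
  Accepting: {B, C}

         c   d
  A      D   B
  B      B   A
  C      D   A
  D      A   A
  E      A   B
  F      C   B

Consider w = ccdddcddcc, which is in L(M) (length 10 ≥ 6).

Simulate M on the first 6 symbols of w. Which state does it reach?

Run of M on the first 6 characters of w = c c d d d c:
  step 0: A  (start)
  step 1: D  (read c: A→D)
  step 2: A  (read c: D→A)
  step 3: B  (read d: A→B)
  step 4: A  (read d: B→A)
  step 5: B  (read d: A→B)
  step 6: B  (read c: B→B)

After reading 6 characters, M is in state B.

B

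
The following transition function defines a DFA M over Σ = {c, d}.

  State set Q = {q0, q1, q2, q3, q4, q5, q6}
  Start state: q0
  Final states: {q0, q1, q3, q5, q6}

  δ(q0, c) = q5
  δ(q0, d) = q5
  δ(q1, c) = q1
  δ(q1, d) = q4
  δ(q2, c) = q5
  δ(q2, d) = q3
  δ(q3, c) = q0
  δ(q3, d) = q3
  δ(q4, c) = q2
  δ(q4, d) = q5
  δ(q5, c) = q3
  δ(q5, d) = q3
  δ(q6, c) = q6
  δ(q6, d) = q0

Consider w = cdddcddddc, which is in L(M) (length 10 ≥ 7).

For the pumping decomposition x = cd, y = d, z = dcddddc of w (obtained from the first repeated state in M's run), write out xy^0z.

xy⁰z = xz = cd·dcddddc = cddcddddc.
Reading y = d takes M from q3 back to q3, so after x the machine is still in q3, and z then leads to the accepting state q0. Hence cddcddddc ∈ L(M).

cddcddddc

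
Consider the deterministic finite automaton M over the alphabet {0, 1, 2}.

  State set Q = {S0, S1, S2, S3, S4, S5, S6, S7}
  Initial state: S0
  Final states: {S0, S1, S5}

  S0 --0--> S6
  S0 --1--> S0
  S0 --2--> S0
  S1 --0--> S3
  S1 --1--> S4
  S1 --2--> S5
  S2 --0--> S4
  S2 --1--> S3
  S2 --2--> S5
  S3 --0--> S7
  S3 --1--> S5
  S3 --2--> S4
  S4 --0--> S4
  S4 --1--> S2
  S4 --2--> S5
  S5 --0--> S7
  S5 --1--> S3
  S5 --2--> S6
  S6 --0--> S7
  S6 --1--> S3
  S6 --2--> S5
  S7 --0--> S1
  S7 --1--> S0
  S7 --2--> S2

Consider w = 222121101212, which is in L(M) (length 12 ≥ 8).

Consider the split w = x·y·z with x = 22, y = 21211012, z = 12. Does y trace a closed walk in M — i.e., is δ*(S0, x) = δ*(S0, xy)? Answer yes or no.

no

State sequence: S0 -2-> S0 -2-> S0 -2-> S0 -1-> S0 -2-> S0 -1-> S0 -1-> S0 -0-> S6 -1-> S3 -2-> S4

After x (step 2): S0. After xy (step 10): S4.
They differ (S0 ≠ S4), so y is not a cycle from the state after x; this split is not the one the pumping-lemma construction produces, and pumping y need not keep the string in L(M).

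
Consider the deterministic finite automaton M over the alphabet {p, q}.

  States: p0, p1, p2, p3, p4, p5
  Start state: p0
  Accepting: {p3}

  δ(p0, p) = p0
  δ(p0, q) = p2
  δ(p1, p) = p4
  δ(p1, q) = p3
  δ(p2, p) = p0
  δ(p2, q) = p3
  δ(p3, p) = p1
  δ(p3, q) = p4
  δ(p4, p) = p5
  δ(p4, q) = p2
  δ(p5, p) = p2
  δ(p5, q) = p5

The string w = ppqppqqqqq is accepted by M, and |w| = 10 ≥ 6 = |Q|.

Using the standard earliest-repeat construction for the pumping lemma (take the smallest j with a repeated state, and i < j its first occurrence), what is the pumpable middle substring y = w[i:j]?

State sequence: p0 -p-> p0 -p-> p0 -q-> p2 -p-> p0 -p-> p0 -q-> p2 -q-> p3 -q-> p4 -q-> p2 -q-> p3
First repeat at step 1: p0 was already visited.

So i = 0, j = 1, giving x = w[0:0] = ε, y = w[0:1] = p, z = w[1:10] = pqppqqqqq.
Check: |xy| = 1 ≤ 6 and |y| = 1 ≥ 1. Reading y takes M from p0 back to p0, so every xyⁱz is accepted.

p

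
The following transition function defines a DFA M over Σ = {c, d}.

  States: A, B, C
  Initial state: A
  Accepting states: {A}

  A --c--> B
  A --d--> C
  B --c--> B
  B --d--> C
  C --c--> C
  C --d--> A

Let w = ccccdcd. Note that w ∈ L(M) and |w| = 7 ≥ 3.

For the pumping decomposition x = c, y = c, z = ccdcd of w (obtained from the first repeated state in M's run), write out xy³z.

xy^3z = c·c·c·c·ccdcd = ccccccdcd.
Reading y = c takes M from B back to B, so after x·y·y·y the machine is still in B, and z then leads to the accepting state A. Hence ccccccdcd ∈ L(M).

ccccccdcd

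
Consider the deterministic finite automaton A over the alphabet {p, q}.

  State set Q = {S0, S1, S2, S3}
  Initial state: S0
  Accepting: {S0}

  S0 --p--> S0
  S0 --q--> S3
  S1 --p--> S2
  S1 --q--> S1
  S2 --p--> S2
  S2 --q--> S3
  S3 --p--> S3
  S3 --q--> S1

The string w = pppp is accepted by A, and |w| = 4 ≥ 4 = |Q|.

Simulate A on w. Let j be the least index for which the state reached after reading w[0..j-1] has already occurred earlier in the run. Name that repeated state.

Run of A on w = p p p p:
  step 0: S0  (start)
  step 1: S0  (read p: S0→S0)   ← first repeat (S0 seen earlier)
  step 2: S0  (read p: S0→S0)
  step 3: S0  (read p: S0→S0)
  step 4: S0  (read p: S0→S0)

The earliest repeat is at step j = 1: A is in S0, which it already visited at step i = 0.
With |Q| = 4, pigeonhole forces a state repeat no later than step 4; the substring read between the first and second visits to that state can be pumped.

S0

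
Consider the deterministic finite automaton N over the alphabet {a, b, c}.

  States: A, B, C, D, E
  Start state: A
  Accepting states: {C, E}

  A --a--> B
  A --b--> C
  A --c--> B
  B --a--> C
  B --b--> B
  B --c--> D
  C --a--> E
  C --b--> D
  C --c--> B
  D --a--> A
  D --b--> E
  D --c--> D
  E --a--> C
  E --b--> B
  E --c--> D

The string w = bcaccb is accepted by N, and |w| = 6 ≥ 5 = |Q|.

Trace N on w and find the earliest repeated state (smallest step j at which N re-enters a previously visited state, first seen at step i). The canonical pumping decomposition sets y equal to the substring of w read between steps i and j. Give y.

Run of N on w = b c a c c b:
  step 0: A  (start)
  step 1: C  (read b: A→C)
  step 2: B  (read c: C→B)
  step 3: C  (read a: B→C)   ← first repeat (C seen earlier)
  step 4: B  (read c: C→B)
  step 5: D  (read c: B→D)
  step 6: E  (read b: D→E)

So i = 1, j = 3, giving x = w[0:1] = b, y = w[1:3] = ca, z = w[3:6] = ccb.
Check: |xy| = 3 ≤ 5 and |y| = 2 ≥ 1. Reading y takes N from C back to C, so every xyⁱz is accepted.
Since N has 5 states, any run of length ≥ 5 visits 5+1 states, so by pigeonhole some state repeats within the first 5 steps — that repeat gives the pumpable loop.

ca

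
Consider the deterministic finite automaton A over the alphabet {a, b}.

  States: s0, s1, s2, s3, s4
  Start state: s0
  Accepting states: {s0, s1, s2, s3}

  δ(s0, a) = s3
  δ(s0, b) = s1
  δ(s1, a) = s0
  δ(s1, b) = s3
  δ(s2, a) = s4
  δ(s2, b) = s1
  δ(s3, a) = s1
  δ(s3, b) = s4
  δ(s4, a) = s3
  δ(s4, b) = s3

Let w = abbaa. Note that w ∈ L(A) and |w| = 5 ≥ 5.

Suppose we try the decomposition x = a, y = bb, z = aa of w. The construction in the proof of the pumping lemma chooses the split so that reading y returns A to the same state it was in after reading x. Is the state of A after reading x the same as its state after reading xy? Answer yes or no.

yes

Run of A on the first 3 characters of w = a b b:
  step 0: s0  (start)
  step 1: s3  (read a: s0→s3)
  step 2: s4  (read b: s3→s4)
  step 3: s3  (read b: s4→s3)

After x (step 1): s3. After xy (step 3): s3.
They match, so y = bb drives A around a cycle from s3 back to itself; pumping y any number of times keeps A in s3 before reading z, and xyⁱz ∈ L(A) for every i ≥ 0.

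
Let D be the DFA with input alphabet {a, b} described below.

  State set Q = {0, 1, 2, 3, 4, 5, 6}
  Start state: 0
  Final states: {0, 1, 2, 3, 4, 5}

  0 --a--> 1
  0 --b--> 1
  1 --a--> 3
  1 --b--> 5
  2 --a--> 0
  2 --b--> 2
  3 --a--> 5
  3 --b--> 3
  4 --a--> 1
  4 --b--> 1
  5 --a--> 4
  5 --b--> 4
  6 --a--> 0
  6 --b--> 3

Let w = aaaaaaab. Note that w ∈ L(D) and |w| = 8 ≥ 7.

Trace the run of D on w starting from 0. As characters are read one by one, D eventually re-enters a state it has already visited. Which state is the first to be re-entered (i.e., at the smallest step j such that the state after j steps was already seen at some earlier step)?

1

State sequence: 0 -a-> 1 -a-> 3 -a-> 5 -a-> 4 -a-> 1 -a-> 3 -a-> 5 -b-> 4
First repeat at step 5: 1 was already visited.

The earliest repeat is at step j = 5: D is in 1, which it already visited at step i = 1.
The DFA has 7 states, so the proof of the pumping lemma guarantees a repeated state among the first 7+1 visited; the segment between the two visits is the pumpable y.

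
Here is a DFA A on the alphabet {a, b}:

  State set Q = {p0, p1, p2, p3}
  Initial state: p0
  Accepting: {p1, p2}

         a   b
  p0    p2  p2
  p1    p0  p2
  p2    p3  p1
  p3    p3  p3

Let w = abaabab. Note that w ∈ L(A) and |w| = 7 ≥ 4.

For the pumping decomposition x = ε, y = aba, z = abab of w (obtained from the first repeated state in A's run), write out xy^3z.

abaabaabaabab

xy^3z = ε·aba·aba·aba·abab = abaabaabaabab.
Reading y = aba takes A from p0 back to p0, so after x·y·y·y the machine is still in p0, and z then leads to the accepting state p2. Hence abaabaabaabab ∈ L(A).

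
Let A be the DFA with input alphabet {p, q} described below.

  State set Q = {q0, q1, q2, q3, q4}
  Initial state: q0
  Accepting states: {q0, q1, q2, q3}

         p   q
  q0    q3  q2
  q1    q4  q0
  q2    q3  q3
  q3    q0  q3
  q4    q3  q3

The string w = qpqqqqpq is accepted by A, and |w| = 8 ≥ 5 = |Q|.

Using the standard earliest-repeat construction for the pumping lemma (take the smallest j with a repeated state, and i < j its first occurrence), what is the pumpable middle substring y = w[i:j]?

q

Run of A on w = q p q q q q p q:
  step 0: q0  (start)
  step 1: q2  (read q: q0→q2)
  step 2: q3  (read p: q2→q3)
  step 3: q3  (read q: q3→q3)   ← first repeat (q3 seen earlier)
  step 4: q3  (read q: q3→q3)
  step 5: q3  (read q: q3→q3)
  step 6: q3  (read q: q3→q3)
  step 7: q0  (read p: q3→q0)
  step 8: q2  (read q: q0→q2)

So i = 2, j = 3, giving x = w[0:2] = qp, y = w[2:3] = q, z = w[3:8] = qqqpq.
Check: |xy| = 3 ≤ 5 and |y| = 1 ≥ 1. Reading y takes A from q3 back to q3, so every xyⁱz is accepted.
The DFA has 5 states, so the proof of the pumping lemma guarantees a repeated state among the first 5+1 visited; the segment between the two visits is the pumpable y.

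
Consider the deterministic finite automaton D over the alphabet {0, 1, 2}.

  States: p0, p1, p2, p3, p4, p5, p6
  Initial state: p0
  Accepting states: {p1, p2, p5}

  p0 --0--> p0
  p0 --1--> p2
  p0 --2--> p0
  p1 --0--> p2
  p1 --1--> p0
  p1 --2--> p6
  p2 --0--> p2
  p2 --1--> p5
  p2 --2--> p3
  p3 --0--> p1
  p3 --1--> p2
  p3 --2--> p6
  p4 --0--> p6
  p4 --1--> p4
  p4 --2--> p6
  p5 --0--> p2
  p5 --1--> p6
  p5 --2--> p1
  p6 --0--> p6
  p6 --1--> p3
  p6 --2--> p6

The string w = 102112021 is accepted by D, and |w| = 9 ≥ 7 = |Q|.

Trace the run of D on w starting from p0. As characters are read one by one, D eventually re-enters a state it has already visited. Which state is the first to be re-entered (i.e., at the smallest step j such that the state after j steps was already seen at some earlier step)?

State sequence: p0 -1-> p2 -0-> p2 -2-> p3 -1-> p2 -1-> p5 -2-> p1 -0-> p2 -2-> p3 -1-> p2
First repeat at step 2: p2 was already visited.

The earliest repeat is at step j = 2: D is in p2, which it already visited at step i = 1.
With |Q| = 7, pigeonhole forces a state repeat no later than step 7; the substring read between the first and second visits to that state can be pumped.

p2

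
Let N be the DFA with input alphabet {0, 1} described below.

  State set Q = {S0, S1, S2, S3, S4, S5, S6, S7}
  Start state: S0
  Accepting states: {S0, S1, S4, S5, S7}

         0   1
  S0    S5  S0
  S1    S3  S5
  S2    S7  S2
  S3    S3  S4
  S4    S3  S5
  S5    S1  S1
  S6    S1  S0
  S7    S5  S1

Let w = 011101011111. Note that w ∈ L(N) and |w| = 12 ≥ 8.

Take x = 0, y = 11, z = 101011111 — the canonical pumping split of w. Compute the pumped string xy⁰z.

0101011111

xy⁰z = xz = 0·101011111 = 0101011111.
Reading y = 11 takes N from S5 back to S5, so after x the machine is still in S5, and z then leads to the accepting state S1. Hence 0101011111 ∈ L(N).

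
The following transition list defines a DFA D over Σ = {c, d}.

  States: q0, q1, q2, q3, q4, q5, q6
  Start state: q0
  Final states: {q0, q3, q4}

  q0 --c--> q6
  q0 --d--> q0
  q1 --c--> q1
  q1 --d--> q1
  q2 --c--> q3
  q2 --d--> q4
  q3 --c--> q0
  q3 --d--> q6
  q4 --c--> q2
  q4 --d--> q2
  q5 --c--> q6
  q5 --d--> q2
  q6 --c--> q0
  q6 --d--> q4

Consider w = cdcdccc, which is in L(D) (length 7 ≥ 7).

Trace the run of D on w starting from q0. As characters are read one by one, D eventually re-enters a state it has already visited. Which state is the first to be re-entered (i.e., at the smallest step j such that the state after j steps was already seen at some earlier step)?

Run of D on w = c d c d c c c:
  step 0: q0  (start)
  step 1: q6  (read c: q0→q6)
  step 2: q4  (read d: q6→q4)
  step 3: q2  (read c: q4→q2)
  step 4: q4  (read d: q2→q4)   ← first repeat (q4 seen earlier)
  step 5: q2  (read c: q4→q2)
  step 6: q3  (read c: q2→q3)
  step 7: q0  (read c: q3→q0)

The earliest repeat is at step j = 4: D is in q4, which it already visited at step i = 2.
Since D has 7 states, any run of length ≥ 7 visits 7+1 states, so by pigeonhole some state repeats within the first 7 steps — that repeat gives the pumpable loop.

q4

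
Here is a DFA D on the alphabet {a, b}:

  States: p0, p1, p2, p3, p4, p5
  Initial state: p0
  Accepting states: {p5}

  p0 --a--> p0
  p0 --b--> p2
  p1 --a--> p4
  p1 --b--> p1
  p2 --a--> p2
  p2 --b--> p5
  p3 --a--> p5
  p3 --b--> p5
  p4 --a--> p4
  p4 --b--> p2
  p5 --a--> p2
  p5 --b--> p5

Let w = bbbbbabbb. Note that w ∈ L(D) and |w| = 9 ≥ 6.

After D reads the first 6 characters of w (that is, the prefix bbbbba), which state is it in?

p2

State sequence: p0 -b-> p2 -b-> p5 -b-> p5 -b-> p5 -b-> p5 -a-> p2

After reading 6 characters, D is in state p2.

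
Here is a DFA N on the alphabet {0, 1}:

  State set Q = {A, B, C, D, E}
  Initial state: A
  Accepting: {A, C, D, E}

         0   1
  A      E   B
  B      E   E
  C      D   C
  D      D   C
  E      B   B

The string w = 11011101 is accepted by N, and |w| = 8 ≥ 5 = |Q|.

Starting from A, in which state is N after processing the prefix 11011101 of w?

State sequence: A -1-> B -1-> E -0-> B -1-> E -1-> B -1-> E -0-> B -1-> E

After reading 8 characters, N is in state E.

E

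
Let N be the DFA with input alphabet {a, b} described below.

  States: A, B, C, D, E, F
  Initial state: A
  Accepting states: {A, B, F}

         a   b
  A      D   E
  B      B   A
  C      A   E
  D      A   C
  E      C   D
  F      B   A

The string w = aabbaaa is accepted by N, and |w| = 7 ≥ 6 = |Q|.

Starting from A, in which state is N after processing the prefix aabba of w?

A

State sequence: A -a-> D -a-> A -b-> E -b-> D -a-> A

After reading 5 characters, N is in state A.
(This kind of state-tracing is the core of the pumping-lemma construction: with 6 states, pigeonhole forces a repeat within the first 6 steps.)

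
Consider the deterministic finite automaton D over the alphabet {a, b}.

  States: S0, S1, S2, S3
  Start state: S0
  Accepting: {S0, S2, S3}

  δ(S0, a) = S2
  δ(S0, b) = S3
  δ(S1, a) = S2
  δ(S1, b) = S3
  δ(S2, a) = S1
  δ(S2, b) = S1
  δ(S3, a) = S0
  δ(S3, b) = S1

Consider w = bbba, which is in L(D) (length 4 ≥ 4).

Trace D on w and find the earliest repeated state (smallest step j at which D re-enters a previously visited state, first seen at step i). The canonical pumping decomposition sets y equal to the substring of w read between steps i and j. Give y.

bb

State sequence: S0 -b-> S3 -b-> S1 -b-> S3 -a-> S0
First repeat at step 3: S3 was already visited.

So i = 1, j = 3, giving x = w[0:1] = b, y = w[1:3] = bb, z = w[3:4] = a.
Check: |xy| = 3 ≤ 4 and |y| = 2 ≥ 1. Reading y takes D from S3 back to S3, so every xyⁱz is accepted.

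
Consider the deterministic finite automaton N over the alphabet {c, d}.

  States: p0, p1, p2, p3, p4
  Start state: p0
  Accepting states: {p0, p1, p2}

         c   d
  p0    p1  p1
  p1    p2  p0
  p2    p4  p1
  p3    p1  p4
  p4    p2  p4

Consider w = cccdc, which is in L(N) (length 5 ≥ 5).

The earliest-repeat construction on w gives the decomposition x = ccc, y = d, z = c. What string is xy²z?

cccddc

xy^2z = ccc·d·d·c = cccddc.
Reading y = d takes N from p4 back to p4, so after x·y·y the machine is still in p4, and z then leads to the accepting state p2. Hence cccddc ∈ L(N).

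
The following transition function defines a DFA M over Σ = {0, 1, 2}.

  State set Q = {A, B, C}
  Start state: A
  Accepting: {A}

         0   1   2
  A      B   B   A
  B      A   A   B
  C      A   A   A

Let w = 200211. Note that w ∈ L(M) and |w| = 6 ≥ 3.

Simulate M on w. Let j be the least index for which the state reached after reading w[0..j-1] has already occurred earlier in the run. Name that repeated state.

A

Run of M on w = 2 0 0 2 1 1:
  step 0: A  (start)
  step 1: A  (read 2: A→A)   ← first repeat (A seen earlier)
  step 2: B  (read 0: A→B)
  step 3: A  (read 0: B→A)
  step 4: A  (read 2: A→A)
  step 5: B  (read 1: A→B)
  step 6: A  (read 1: B→A)

The earliest repeat is at step j = 1: M is in A, which it already visited at step i = 0.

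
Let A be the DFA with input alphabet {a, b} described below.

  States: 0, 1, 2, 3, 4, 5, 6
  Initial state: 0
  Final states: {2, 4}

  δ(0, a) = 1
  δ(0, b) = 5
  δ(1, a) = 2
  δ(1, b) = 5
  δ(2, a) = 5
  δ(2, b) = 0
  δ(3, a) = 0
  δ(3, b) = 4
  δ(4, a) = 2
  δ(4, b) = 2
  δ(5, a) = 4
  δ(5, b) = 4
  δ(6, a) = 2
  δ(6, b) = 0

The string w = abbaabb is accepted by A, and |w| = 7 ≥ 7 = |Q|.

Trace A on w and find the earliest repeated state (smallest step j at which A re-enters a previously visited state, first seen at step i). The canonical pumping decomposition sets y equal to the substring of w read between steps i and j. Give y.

Run of A on w = a b b a a b b:
  step 0: 0  (start)
  step 1: 1  (read a: 0→1)
  step 2: 5  (read b: 1→5)
  step 3: 4  (read b: 5→4)
  step 4: 2  (read a: 4→2)
  step 5: 5  (read a: 2→5)   ← first repeat (5 seen earlier)
  step 6: 4  (read b: 5→4)
  step 7: 2  (read b: 4→2)

So i = 2, j = 5, giving x = w[0:2] = ab, y = w[2:5] = baa, z = w[5:7] = bb.
Check: |xy| = 5 ≤ 7 and |y| = 3 ≥ 1. Reading y takes A from 5 back to 5, so every xyⁱz is accepted.
Since A has 7 states, any run of length ≥ 7 visits 7+1 states, so by pigeonhole some state repeats within the first 7 steps — that repeat gives the pumpable loop.

baa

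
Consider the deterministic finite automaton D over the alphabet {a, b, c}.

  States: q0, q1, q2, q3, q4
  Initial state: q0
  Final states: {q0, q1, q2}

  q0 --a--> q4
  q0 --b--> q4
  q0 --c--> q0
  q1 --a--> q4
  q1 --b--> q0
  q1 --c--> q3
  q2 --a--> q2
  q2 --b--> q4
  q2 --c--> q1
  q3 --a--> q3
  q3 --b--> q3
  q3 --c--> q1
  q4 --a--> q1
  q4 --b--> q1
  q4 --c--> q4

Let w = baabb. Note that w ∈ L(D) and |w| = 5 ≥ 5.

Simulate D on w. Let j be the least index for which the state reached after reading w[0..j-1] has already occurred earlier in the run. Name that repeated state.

q4

State sequence: q0 -b-> q4 -a-> q1 -a-> q4 -b-> q1 -b-> q0
First repeat at step 3: q4 was already visited.

The earliest repeat is at step j = 3: D is in q4, which it already visited at step i = 1.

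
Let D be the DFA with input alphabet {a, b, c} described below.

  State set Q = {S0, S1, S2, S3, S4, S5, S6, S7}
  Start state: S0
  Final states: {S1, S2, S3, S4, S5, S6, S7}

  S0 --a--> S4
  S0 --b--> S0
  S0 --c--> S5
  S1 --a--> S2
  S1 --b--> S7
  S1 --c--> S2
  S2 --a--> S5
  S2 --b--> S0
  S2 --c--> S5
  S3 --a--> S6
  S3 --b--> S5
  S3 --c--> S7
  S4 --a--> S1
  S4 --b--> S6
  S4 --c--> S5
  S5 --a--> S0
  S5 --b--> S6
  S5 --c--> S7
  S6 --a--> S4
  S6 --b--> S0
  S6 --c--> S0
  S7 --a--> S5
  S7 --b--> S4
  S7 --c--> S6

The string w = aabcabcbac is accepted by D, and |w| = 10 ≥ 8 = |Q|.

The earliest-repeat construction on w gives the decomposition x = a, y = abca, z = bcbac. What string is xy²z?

xy^2z = a·abca·abca·bcbac = aabcaabcabcbac.
Reading y = abca takes D from S4 back to S4, so after x·y·y the machine is still in S4, and z then leads to the accepting state S5. Hence aabcaabcabcbac ∈ L(D).

aabcaabcabcbac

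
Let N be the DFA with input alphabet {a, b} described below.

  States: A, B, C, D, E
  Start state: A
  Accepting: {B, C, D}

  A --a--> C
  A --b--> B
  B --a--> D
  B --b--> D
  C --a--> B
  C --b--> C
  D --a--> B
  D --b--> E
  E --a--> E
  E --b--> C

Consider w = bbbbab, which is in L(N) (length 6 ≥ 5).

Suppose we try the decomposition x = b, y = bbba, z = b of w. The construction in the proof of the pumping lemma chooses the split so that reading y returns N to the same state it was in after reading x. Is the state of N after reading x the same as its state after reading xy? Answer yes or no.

State sequence: A -b-> B -b-> D -b-> E -b-> C -a-> B

After x (step 1): B. After xy (step 5): B.
They match, so y = bbba drives N around a cycle from B back to itself; pumping y any number of times keeps N in B before reading z, and xyⁱz ∈ L(N) for every i ≥ 0.

yes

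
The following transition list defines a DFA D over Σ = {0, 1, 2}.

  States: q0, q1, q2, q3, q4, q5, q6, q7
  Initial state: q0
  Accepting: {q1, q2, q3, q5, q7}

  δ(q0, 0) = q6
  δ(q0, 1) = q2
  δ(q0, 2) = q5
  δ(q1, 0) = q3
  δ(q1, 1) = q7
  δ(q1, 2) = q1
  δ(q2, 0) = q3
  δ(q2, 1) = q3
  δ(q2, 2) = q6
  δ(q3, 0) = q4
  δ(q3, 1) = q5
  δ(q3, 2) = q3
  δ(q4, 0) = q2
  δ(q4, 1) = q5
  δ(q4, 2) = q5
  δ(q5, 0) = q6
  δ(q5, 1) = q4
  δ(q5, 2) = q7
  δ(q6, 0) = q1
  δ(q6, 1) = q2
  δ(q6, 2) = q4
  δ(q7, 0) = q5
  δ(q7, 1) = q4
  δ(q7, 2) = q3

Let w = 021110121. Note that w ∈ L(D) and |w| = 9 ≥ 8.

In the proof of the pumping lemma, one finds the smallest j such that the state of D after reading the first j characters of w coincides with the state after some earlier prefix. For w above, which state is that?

State sequence: q0 -0-> q6 -2-> q4 -1-> q5 -1-> q4 -1-> q5 -0-> q6 -1-> q2 -2-> q6 -1-> q2
First repeat at step 4: q4 was already visited.

The earliest repeat is at step j = 4: D is in q4, which it already visited at step i = 2.

q4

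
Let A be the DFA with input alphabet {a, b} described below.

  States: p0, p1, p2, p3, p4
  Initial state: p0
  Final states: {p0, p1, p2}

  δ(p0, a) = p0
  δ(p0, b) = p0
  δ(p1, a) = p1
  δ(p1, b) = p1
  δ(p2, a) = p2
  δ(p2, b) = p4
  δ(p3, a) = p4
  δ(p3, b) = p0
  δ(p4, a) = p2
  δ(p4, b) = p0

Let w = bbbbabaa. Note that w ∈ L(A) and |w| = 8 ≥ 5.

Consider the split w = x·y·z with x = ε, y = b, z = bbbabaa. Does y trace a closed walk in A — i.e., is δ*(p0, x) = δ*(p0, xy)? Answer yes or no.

Run of A on the first 1 characters of w = b:
  step 0: p0  (start)
  step 1: p0  (read b: p0→p0)

After x (step 0): p0. After xy (step 1): p0.
They match, so y = b drives A around a cycle from p0 back to itself; pumping y any number of times keeps A in p0 before reading z, and xyⁱz ∈ L(A) for every i ≥ 0.

yes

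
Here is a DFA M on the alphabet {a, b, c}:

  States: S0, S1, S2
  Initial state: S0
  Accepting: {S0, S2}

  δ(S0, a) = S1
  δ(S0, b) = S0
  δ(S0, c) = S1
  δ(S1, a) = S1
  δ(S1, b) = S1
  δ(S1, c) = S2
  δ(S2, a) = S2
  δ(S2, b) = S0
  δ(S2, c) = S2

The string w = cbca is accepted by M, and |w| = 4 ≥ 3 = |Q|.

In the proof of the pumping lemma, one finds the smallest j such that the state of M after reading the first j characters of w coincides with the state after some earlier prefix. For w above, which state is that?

State sequence: S0 -c-> S1 -b-> S1 -c-> S2 -a-> S2
First repeat at step 2: S1 was already visited.

The earliest repeat is at step j = 2: M is in S1, which it already visited at step i = 1.
Since M has 3 states, any run of length ≥ 3 visits 3+1 states, so by pigeonhole some state repeats within the first 3 steps — that repeat gives the pumpable loop.

S1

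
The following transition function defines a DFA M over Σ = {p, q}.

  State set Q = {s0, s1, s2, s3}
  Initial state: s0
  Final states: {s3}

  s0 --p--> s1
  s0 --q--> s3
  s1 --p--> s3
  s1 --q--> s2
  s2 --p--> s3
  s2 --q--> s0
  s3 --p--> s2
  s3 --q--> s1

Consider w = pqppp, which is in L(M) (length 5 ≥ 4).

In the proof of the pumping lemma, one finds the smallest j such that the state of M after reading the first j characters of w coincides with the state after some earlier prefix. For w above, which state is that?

s2

Run of M on w = p q p p p:
  step 0: s0  (start)
  step 1: s1  (read p: s0→s1)
  step 2: s2  (read q: s1→s2)
  step 3: s3  (read p: s2→s3)
  step 4: s2  (read p: s3→s2)   ← first repeat (s2 seen earlier)
  step 5: s3  (read p: s2→s3)

The earliest repeat is at step j = 4: M is in s2, which it already visited at step i = 2.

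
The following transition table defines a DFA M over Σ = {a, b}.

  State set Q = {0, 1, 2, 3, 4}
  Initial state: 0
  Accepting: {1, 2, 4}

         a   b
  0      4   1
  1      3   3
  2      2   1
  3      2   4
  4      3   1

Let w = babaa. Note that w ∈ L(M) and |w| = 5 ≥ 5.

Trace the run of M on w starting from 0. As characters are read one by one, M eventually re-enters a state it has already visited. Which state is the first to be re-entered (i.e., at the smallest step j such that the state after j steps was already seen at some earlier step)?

Run of M on w = b a b a a:
  step 0: 0  (start)
  step 1: 1  (read b: 0→1)
  step 2: 3  (read a: 1→3)
  step 3: 4  (read b: 3→4)
  step 4: 3  (read a: 4→3)   ← first repeat (3 seen earlier)
  step 5: 2  (read a: 3→2)

The earliest repeat is at step j = 4: M is in 3, which it already visited at step i = 2.
Pumping length from the standard proof: p = 5 (the number of states). The repeated state found above gives |xy| = j ≤ 5 and |y| = j − i ≥ 1.

3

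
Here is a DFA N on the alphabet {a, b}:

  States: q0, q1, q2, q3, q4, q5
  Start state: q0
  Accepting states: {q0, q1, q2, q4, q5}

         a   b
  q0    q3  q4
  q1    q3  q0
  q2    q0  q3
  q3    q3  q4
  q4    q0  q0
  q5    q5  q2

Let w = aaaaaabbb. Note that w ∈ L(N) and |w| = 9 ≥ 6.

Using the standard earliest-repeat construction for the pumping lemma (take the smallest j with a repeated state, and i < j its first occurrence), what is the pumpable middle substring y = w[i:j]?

Run of N on w = a a a a a a b b b:
  step 0: q0  (start)
  step 1: q3  (read a: q0→q3)
  step 2: q3  (read a: q3→q3)   ← first repeat (q3 seen earlier)
  step 3: q3  (read a: q3→q3)
  step 4: q3  (read a: q3→q3)
  step 5: q3  (read a: q3→q3)
  step 6: q3  (read a: q3→q3)
  step 7: q4  (read b: q3→q4)
  step 8: q0  (read b: q4→q0)
  step 9: q4  (read b: q0→q4)

So i = 1, j = 2, giving x = w[0:1] = a, y = w[1:2] = a, z = w[2:9] = aaaabbb.
Check: |xy| = 2 ≤ 6 and |y| = 1 ≥ 1. Reading y takes N from q3 back to q3, so every xyⁱz is accepted.

a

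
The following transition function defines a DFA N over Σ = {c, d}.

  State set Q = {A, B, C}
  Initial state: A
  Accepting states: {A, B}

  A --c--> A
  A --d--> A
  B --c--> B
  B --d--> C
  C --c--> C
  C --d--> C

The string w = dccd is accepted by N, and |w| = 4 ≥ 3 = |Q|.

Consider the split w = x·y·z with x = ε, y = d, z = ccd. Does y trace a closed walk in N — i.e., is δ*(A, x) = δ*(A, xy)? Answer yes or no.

State sequence: A -d-> A

After x (step 0): A. After xy (step 1): A.
They match, so y = d drives N around a cycle from A back to itself; pumping y any number of times keeps N in A before reading z, and xyⁱz ∈ L(N) for every i ≥ 0.

yes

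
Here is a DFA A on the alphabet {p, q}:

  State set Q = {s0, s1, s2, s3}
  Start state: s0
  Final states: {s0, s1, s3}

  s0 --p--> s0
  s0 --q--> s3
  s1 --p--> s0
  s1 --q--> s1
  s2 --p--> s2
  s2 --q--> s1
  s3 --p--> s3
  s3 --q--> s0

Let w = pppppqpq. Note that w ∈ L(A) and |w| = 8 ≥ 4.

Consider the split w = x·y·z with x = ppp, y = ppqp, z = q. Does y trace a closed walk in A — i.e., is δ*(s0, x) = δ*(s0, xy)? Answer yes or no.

Run of A on the first 7 characters of w = p p p p p q p:
  step 0: s0  (start)
  step 1: s0  (read p: s0→s0)
  step 2: s0  (read p: s0→s0)
  step 3: s0  (read p: s0→s0)
  step 4: s0  (read p: s0→s0)
  step 5: s0  (read p: s0→s0)
  step 6: s3  (read q: s0→s3)
  step 7: s3  (read p: s3→s3)

After x (step 3): s0. After xy (step 7): s3.
They differ (s0 ≠ s3), so y is not a cycle from the state after x; this split is not the one the pumping-lemma construction produces, and pumping y need not keep the string in L(A).

no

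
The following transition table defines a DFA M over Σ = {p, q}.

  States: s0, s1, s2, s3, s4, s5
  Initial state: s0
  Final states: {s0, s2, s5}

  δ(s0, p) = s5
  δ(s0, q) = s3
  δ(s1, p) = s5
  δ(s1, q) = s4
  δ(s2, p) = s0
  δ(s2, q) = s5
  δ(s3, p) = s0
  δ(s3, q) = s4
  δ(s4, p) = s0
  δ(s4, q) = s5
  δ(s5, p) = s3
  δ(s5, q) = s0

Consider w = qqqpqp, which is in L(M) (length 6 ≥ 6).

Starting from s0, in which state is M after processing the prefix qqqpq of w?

State sequence: s0 -q-> s3 -q-> s4 -q-> s5 -p-> s3 -q-> s4

After reading 5 characters, M is in state s4.
(This kind of state-tracing is the core of the pumping-lemma construction: with 6 states, pigeonhole forces a repeat within the first 6 steps.)

s4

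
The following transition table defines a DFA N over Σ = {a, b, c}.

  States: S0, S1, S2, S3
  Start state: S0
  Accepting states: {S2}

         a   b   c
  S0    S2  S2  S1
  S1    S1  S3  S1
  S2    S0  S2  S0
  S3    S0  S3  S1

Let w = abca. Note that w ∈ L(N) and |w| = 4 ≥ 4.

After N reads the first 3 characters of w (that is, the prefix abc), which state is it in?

Run of N on the first 3 characters of w = a b c:
  step 0: S0  (start)
  step 1: S2  (read a: S0→S2)
  step 2: S2  (read b: S2→S2)
  step 3: S0  (read c: S2→S0)

After reading 3 characters, N is in state S0.

S0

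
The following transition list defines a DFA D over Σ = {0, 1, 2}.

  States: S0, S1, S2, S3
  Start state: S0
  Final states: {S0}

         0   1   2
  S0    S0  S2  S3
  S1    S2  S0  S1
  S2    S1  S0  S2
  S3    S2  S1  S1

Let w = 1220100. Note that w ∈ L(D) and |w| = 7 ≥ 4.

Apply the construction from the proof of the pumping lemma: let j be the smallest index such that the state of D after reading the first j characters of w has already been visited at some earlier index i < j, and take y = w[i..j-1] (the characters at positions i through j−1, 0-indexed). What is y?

State sequence: S0 -1-> S2 -2-> S2 -2-> S2 -0-> S1 -1-> S0 -0-> S0 -0-> S0
First repeat at step 2: S2 was already visited.

So i = 1, j = 2, giving x = w[0:1] = 1, y = w[1:2] = 2, z = w[2:7] = 20100.
Check: |xy| = 2 ≤ 4 and |y| = 1 ≥ 1. Reading y takes D from S2 back to S2, so every xyⁱz is accepted.

2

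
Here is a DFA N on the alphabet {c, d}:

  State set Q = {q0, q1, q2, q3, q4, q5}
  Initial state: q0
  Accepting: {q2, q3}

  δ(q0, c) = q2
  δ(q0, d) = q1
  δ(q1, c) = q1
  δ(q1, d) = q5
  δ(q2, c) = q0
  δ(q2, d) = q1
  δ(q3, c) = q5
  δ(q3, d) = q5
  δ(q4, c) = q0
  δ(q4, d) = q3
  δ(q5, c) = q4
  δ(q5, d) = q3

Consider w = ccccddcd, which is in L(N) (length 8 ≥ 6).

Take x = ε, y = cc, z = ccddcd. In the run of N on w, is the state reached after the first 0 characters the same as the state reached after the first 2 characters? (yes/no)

State sequence: q0 -c-> q2 -c-> q0

After x (step 0): q0. After xy (step 2): q0.
They match, so y = cc drives N around a cycle from q0 back to itself; pumping y any number of times keeps N in q0 before reading z, and xyⁱz ∈ L(N) for every i ≥ 0.

yes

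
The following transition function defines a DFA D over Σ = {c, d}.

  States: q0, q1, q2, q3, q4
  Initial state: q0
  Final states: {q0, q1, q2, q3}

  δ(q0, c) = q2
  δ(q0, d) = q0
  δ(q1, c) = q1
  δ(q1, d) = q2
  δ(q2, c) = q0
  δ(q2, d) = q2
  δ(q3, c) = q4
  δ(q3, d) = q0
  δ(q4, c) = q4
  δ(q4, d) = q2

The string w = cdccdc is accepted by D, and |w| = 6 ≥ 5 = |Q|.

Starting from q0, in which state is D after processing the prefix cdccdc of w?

Run of D on the first 6 characters of w = c d c c d c:
  step 0: q0  (start)
  step 1: q2  (read c: q0→q2)
  step 2: q2  (read d: q2→q2)
  step 3: q0  (read c: q2→q0)
  step 4: q2  (read c: q0→q2)
  step 5: q2  (read d: q2→q2)
  step 6: q0  (read c: q2→q0)

After reading 6 characters, D is in state q0.
(This kind of state-tracing is the core of the pumping-lemma construction: with 5 states, pigeonhole forces a repeat within the first 5 steps.)

q0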